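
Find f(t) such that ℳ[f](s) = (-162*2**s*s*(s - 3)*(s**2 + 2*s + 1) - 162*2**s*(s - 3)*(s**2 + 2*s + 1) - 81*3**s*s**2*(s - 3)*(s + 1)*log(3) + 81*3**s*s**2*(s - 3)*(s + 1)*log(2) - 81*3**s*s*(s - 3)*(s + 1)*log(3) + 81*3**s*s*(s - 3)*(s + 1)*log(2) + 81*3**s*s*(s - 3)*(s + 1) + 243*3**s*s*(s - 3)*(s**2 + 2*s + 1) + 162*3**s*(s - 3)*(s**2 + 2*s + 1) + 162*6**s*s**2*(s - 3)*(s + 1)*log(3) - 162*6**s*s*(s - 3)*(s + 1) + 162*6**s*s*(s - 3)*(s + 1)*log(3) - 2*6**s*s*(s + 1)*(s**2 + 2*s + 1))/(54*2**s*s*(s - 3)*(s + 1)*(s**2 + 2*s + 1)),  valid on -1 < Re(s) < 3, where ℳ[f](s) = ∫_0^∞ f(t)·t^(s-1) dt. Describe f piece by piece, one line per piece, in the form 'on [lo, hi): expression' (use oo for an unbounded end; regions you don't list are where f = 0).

f breaks at 1, 3/2, 3 into 4 integrals to sum
∫ over [0, 1) of t·t^(s-1) joins the sum
for t in [1, 3/2): the term is ∫ (t + 3)·t^(s-1)
∫ over [3/2, 3) of t*log(t)·t^(s-1) joins the sum
[3, ∞) adds the kernel integral of t**(-3)

on [0, 1): t
on [1, 3/2): t + 3
on [3/2, 3): t*log(t)
on [3, oo): t**(-3)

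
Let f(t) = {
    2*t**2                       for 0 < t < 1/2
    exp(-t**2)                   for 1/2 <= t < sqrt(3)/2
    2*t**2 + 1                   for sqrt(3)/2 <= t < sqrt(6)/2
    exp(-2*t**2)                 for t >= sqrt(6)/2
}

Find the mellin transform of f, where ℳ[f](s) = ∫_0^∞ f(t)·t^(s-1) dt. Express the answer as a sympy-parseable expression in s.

remove the power substitution first: 2*t on [0, 1/4); exp(-t) on [1/4, 3/4); 2*t + 1 on [3/4, 3/2); …
back out the common scale on t: t on [0, 1/2); exp(-t/2) on [1/2, 3/2); t + 1 on [3/2, 3); …
split f at 1/2, sqrt(3)/2, sqrt(6)/2: ℳ[f](s) collects 4 kernel integrals
on [0, 1/2): add ∫ 2*t**2·t^(s-1) dt
∫ over [1/2, sqrt(3)/2) of exp(-t**2)·t^(s-1) joins the sum
between sqrt(3)/2 and sqrt(6)/2 the integrand is (2*t**2 + 1)·t^(s-1)
piece [sqrt(6)/2, ∞): integrate exp(-2*t**2) against the kernel

(2**(s/2)*s*(s + 2)*uppergamma(s/2, 3) + 2**s*s*(s + 2)*uppergamma(s/2, 1/4) - 2**s*s*(s + 2)*uppergamma(s/2, 3/4) - 5*3**(s/2)*s - 4*3**(s/2) + 8*6**(s/2)*s + 4*6**(s/2) + s)/(2*2**s*s*(s + 2))
  Re(s) > -2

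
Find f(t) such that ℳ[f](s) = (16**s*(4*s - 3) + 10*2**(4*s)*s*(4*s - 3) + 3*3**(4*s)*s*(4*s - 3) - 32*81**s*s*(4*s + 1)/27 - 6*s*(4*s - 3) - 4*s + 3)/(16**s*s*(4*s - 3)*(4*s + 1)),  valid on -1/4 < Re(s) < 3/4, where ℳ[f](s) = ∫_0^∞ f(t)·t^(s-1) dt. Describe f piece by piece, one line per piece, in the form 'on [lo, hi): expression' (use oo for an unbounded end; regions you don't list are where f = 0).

on [0, 1/16): t**(1/4)
on [1/16, 1): 2*t**(1/4) + 1
on [1, 81/16): t**(1/4)/2
on [81/16, oo): t**(-3/4)

back out the power substitution: sqrt(t) on [0, 1/4); 2*sqrt(t) + 1 on [1/4, 1); sqrt(t)/2 on [1, 9/4); …
strip the power substitution: t on [0, 1/2); 2*t + 1 on [1/2, 1); t/2 on [1, 3/2); …
along the cuts 1/16, 1, 81/16, ℳ[f](s) splits into 4 integrals
on [0, 1/16): add ∫ t**(1/4)·t^(s-1) dt
on [1/16, 1): add ∫ (2*t**(1/4) + 1)·t^(s-1) dt
piece [1, 81/16): integrate t**(1/4)/2 against the kernel
the [81/16, ∞) slice contributes ∫ t**(-3/4)·t^(s-1) dt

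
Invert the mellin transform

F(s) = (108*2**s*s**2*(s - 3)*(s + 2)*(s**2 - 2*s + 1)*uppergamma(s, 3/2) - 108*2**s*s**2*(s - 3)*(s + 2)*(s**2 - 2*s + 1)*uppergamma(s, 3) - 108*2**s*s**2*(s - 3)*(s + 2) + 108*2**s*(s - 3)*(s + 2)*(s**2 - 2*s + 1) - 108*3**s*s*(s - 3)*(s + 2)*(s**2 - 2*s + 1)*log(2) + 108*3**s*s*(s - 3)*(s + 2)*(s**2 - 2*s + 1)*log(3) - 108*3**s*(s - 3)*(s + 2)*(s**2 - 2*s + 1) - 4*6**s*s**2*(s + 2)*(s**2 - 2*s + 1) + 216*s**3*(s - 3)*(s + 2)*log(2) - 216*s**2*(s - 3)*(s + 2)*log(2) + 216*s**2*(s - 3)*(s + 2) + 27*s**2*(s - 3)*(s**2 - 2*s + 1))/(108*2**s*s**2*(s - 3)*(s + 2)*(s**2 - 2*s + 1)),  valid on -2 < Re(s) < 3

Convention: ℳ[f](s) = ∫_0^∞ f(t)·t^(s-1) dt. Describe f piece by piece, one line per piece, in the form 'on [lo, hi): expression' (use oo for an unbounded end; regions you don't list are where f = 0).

split f at 1/2, 1, 3/2, 3: ℳ[f](s) collects 5 kernel integrals
segment [0, 1/2) carries t**2; integrate it
over [1/2, 1), the kernel integral of log(t)/t enters the sum
segment [1, 3/2) carries log(t); integrate it
on [3/2, 3) integrate f = exp(-t) against the kernel
between 3 and ∞ the integrand is t**(-3)·t^(s-1)

on [0, 1/2): t**2
on [1/2, 1): log(t)/t
on [1, 3/2): log(t)
on [3/2, 3): exp(-t)
on [3, oo): t**(-3)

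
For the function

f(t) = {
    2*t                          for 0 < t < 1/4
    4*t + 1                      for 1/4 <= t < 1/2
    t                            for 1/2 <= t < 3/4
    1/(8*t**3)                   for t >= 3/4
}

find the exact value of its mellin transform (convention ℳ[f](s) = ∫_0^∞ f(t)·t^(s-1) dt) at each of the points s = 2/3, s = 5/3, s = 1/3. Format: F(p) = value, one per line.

reversing the common scale on t: t on [0, 1/2); 2*t + 1 on [1/2, 1); t/2 on [1, 3/2); …
breakpoints 1/4, 1/2, 3/4: one integral from each of the 4 segments
for t in [0, 1/4): the term is ∫ 2*t·t^(s-1)
∫ over [1/4, 1/2) of (4*t + 1)·t^(s-1) joins the sum
∫ t·t^(s-1) over [1/2, 3/4)
on [3/4, ∞): add ∫ 1/(8*t**3)·t^(s-1) dt

F(2/3) = 2**(2/3)*(-2268 + 727*3**(2/3) + 3024*2**(2/3))/5040
F(5/3) = 2**(2/3)*(-378 + 725*3**(2/3) + 1116*2**(2/3))/7680
F(1/3) = 2**(1/3)*(-486 + 97*3**(1/3) + 594*2**(1/3))/288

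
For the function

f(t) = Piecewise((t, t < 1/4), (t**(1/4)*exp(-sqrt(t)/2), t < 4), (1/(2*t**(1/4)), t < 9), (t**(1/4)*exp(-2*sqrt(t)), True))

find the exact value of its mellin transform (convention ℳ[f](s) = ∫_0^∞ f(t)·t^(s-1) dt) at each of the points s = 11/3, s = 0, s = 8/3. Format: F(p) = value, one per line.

F(11/3) = -256*2**(5/6)*uppergamma(47/6, 1) - 384*2**(5/6)/41 + 3*2**(2/3)/14336 + 2**(1/6)*uppergamma(47/6, 6)/128 + 4374*3**(5/6)/41 + 256*2**(5/6)*uppergamma(47/6, 1/4)
F(0) = -2*sqrt(3)/3 - 2*sqrt(2)*sqrt(pi)*erfc(1) + sqrt(2)*sqrt(pi)*erfc(sqrt(6)) + 1/4 + sqrt(2) + 2*sqrt(2)*sqrt(pi)*erfc(1/2)
F(8/3) = -64*2**(5/6)*uppergamma(35/6, 1) - 96*2**(5/6)/29 + 3*2**(2/3)/2816 + 2**(1/6)*uppergamma(35/6, 6)/32 + 486*3**(5/6)/29 + 64*2**(5/6)*uppergamma(35/6, 1/4)

back out the power substitution: t**2 on [0, 1/2); sqrt(t)*exp(-t/2) on [1/2, 2); 1/(2*sqrt(t)) on [2, 3); …
peel off the shared t-power: t**(3/2) on [0, 1/2); exp(-t/2) on [1/2, 2); 1/(2*t) on [2, 3); …
treat the 4 regions marked off by 1/4, 4, 9 separately and sum
on [0, 1/4) integrate f = t against the kernel
for t in [1/4, 4): the term is ∫ t**(1/4)*exp(-sqrt(t)/2)·t^(s-1)
between 4 and 9 the integrand is 1/(2*t**(1/4))·t^(s-1)
∫ over [9, ∞) of t**(1/4)*exp(-2*sqrt(t))·t^(s-1) joins the sum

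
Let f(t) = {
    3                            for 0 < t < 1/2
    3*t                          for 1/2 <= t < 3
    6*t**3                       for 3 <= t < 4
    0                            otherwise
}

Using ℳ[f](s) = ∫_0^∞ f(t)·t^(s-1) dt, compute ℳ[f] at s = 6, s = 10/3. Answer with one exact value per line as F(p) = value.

split f at 1/2, 3: ℳ[f](s) collects 3 kernel integrals
over [0, 1/2), the kernel integral of 3 enters the sum
on [1/2, 3): add ∫ 3*t·t^(s-1) dt
∫ over [3, 4) of 6*t**3·t^(s-1) joins the sum

F(6) = 109252387/672
F(10/3) = -156735*3**(1/3)/247 + 19169451*2**(2/3)/4940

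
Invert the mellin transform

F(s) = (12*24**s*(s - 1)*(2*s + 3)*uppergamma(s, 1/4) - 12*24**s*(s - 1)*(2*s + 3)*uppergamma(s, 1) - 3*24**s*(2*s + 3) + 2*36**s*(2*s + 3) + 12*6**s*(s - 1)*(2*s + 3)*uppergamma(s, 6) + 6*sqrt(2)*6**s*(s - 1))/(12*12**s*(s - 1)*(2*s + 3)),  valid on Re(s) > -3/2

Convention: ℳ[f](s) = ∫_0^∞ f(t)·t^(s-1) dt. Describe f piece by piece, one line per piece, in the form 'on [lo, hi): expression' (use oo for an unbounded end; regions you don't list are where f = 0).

decompose at 1/2, 2, 3; ℳ[f](s) sums the 4 pieces' integrals
between 0 and 1/2 the integrand is t**(3/2)·t^(s-1)
[1/2, 2) adds the kernel integral of exp(-t/2)
for t in [2, 3): the term is ∫ 1/(2*t)·t^(s-1)
on [3, ∞) integrate f = exp(-2*t) against the kernel

on [0, 1/2): t**(3/2)
on [1/2, 2): exp(-t/2)
on [2, 3): 1/(2*t)
on [3, oo): exp(-2*t)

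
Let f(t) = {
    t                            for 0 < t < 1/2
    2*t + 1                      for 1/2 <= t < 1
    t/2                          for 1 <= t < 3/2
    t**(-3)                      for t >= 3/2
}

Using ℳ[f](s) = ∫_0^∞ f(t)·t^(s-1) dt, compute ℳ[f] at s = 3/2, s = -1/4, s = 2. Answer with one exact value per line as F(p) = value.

breakpoints 1/2, 1, 3/2: one integral from each of the 4 segments
segment [0, 1/2) carries t; integrate it
segment [1/2, 1) carries (2*t + 1); integrate it
piece [1, 3/2): integrate t/2 against the kernel
[3/2, ∞) adds the kernel integral of t**(-3)

F(3/2) = -13*sqrt(2)/60 + 403*sqrt(6)/1080 + 19/15
F(-1/4) = 2**(1/4)*(-1053*2**(3/4) + 383*3**(3/4) + 3510)/1053
F(2) = 33/16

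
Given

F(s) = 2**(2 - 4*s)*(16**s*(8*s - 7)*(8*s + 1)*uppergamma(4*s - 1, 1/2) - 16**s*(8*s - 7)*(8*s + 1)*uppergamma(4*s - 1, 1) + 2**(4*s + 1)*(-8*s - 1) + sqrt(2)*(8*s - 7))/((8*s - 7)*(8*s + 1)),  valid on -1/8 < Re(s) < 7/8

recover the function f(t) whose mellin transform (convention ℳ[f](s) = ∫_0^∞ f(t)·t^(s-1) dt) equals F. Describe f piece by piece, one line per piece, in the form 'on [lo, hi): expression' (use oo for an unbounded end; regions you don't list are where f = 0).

strip the power substitution: t**(1/4) on [0, 1/4); exp(-sqrt(t))/sqrt(t) on [1/4, 1); t**(-7/4) on [1, ∞)
peel off the power substitution: sqrt(t) on [0, 1/2); exp(-t)/t on [1/2, 1); t**(-7/2) on [1, ∞)
the shared t-power comes off first: t**(3/2) on [0, 1/2); exp(-t) on [1/2, 1); t**(-5/2) on [1, ∞)
linearity at 1/16, 1 turns ℳ[f](s) into 3 summed integrals
between 0 and 1/16 the integrand is t**(1/8)·t^(s-1)
over [1/16, 1), the kernel integral of exp(-t**(1/4))/t**(1/4) enters the sum
between 1 and ∞ the integrand is t**(-7/8)·t^(s-1)

on [0, 1/16): t**(1/8)
on [1/16, 1): exp(-t**(1/4))/t**(1/4)
on [1, oo): t**(-7/8)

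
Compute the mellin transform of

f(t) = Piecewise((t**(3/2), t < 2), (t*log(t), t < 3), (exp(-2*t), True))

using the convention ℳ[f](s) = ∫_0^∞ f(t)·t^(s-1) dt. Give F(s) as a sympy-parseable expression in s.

(-12**s*s*(2*s + 3)*log(4) - 12**s*(2*s + 3)*log(4) + 12**s*(4*s + 6) + 12**s*sqrt(2)*(4*s**2 + 8*s + 4) + 3*18**s*s*(2*s + 3)*log(3) + 18**s*(-6*s - 9) + 3*18**s*(2*s + 3)*log(3) + 3**s*(2*s + 3)*(s**2 + 2*s + 1)*uppergamma(s, 6))/(6**s*(2*s + 3)*(s**2 + 2*s + 1))
  Re(s) > -3/2

f breaks at 2, 3 into 3 integrals to sum
∫ over [0, 2) of t**(3/2)·t^(s-1) joins the sum
[2, 3) adds the kernel integral of t*log(t)
between 3 and ∞ the integrand is exp(-2*t)·t^(s-1)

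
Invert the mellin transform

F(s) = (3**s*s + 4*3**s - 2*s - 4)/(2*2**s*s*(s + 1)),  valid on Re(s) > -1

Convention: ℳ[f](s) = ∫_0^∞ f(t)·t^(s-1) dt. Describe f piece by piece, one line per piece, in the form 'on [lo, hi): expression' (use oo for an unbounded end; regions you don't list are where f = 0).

breakpoints 1/2: one integral from each of the 2 segments
piece [0, 1/2): integrate t against the kernel
∫ (2 - t)·t^(s-1) over [1/2, 3/2)

on [0, 1/2): t
on [1/2, 3/2): 2 - t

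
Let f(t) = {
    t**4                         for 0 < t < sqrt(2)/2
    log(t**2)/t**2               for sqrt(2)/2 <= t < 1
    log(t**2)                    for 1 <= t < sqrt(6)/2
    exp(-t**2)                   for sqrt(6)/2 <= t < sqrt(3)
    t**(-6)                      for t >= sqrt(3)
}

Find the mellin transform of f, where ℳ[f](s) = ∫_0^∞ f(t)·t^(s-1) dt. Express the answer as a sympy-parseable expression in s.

(27*2**(s/2)*s**2*(s/2 - 3)*(s/2 + 2)*(s**2/4 - s + 1)*uppergamma(s/2, 3/2) - 27*2**(s/2)*s**2*(s/2 - 3)*(s/2 + 2)*(s**2/4 - s + 1)*uppergamma(s/2, 3) - 27*2**(s/2)*s**2*(s/2 - 3)*(s/2 + 2) + 108*2**(s/2)*(s/2 - 3)*(s/2 + 2)*(s**2/4 - s + 1) - 54*3**(s/2)*s*(s/2 - 3)*(s/2 + 2)*(s**2/4 - s + 1)*log(2) + 54*3**(s/2)*s*(s/2 - 3)*(s/2 + 2)*(s**2/4 - s + 1)*log(3) - 108*3**(s/2)*(s/2 - 3)*(s/2 + 2)*(s**2/4 - s + 1) - 6**(s/2)*s**2*(s/2 + 2)*(s**2/4 - s + 1) + 27*s**3*(s/2 - 3)*(s/2 + 2)*log(2) - 54*s**2*(s/2 - 3)*(s/2 + 2)*log(2) + 54*s**2*(s/2 - 3)*(s/2 + 2) + 27*s**2*(s/2 - 3)*(s**2/4 - s + 1)/4)/(54*2**(s/2)*s**2*(s/2 - 3)*(s/2 + 2)*(s**2/4 - s + 1))
  -4 < Re(s) < 6

peel off the power substitution: t**2 on [0, 1/2); log(t)/t on [1/2, 1); log(t) on [1, 3/2); …
breakpoints sqrt(2)/2, 1, sqrt(6)/2, sqrt(3): one integral from each of the 5 segments
segment 0 to sqrt(2)/2 holds t**4; add its integral
segment sqrt(2)/2 to 1 holds log(t**2)/t**2; add its integral
∫ over [1, sqrt(6)/2) of log(t**2)·t^(s-1) joins the sum
piece [sqrt(6)/2, sqrt(3)): integrate exp(-t**2) against the kernel
for t in [sqrt(3), ∞): the term is ∫ t**(-6)·t^(s-1)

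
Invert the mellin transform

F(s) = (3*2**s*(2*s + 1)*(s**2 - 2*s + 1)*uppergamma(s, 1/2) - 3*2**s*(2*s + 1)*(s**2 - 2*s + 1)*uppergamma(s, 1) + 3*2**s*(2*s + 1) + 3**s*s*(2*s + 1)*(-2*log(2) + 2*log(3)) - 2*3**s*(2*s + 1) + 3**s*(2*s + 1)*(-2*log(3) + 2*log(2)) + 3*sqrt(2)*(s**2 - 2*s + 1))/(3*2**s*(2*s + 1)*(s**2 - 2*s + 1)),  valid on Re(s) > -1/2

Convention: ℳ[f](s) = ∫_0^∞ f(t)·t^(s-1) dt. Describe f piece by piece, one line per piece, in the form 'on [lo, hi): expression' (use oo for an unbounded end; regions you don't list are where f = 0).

linearity at 1/2, 1 turns ℳ[f](s) into 3 summed integrals
the [0, 1/2) slice contributes ∫ sqrt(t)·t^(s-1) dt
the [1/2, 1) slice contributes ∫ exp(-t)·t^(s-1) dt
on [1, 3/2): add ∫ log(t)/t·t^(s-1) dt

on [0, 1/2): sqrt(t)
on [1/2, 1): exp(-t)
on [1, 3/2): log(t)/t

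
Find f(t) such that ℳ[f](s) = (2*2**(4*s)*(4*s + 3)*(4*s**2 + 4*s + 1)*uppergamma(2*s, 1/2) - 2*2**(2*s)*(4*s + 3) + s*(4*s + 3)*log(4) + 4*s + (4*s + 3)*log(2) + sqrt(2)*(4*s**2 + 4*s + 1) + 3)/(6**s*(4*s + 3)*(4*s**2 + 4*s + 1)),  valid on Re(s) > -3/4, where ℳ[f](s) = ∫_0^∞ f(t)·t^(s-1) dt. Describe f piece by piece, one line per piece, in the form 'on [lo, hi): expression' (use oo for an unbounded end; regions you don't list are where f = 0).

the common scale on t comes off first: t**(3/4) on [0, 1/4); sqrt(t)*log(sqrt(t)) on [1/4, 1); exp(-sqrt(t)/2) on [1, ∞)
strip the power substitution: t**(3/2) on [0, 1/2); t*log(t) on [1/2, 1); exp(-t/2) on [1, ∞)
along the cuts 1/6, 2/3, ℳ[f](s) splits into 3 integrals
segment 0 to 1/6 holds 2**(1/4)*3**(3/4)*t**(3/4)/2; add its integral
∫ over [1/6, 2/3) of sqrt(6)*sqrt(t)*log(sqrt(6)*sqrt(t)/2)/2·t^(s-1) joins the sum
over [2/3, ∞), the kernel integral of exp(-sqrt(6)*sqrt(t)/4) enters the sum

on [0, 1/6): 2**(1/4)*3**(3/4)*t**(3/4)/2
on [1/6, 2/3): sqrt(6)*sqrt(t)*log(sqrt(6)*sqrt(t)/2)/2
on [2/3, oo): exp(-sqrt(6)*sqrt(t)/4)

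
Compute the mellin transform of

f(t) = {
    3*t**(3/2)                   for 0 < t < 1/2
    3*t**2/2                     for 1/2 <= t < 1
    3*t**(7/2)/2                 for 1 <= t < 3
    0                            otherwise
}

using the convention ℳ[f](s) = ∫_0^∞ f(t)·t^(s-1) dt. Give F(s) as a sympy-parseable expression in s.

split f at 1/2, 1: ℳ[f](s) collects 3 kernel integrals
on [0, 1/2): add ∫ 3*t**(3/2)·t^(s-1) dt
piece [1/2, 1): integrate 3*t**2/2 against the kernel
[1, 3) adds the kernel integral of 3*t**(7/2)/2

3*(2**(5/2 - s)*(s + 2)*(2*s + 7) + 8*3**(s + 7/2)*(s + 2)*(2*s + 3) - 8*(s + 2)*(2*s + 3) + 4*(2*s + 3)*(2*s + 7) - (2*s + 3)*(2*s + 7)/2**s)/(8*(s + 2)*(2*s + 3)*(2*s + 7))
  Re(s) > -3/2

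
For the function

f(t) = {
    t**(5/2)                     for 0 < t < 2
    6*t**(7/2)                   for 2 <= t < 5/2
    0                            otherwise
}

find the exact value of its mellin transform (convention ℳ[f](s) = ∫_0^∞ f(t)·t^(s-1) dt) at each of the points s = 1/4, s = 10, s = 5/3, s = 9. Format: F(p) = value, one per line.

F(1/4) = 2**(1/4)*(-1248*sqrt(2) + 1375*5**(3/4))/110
F(10) = -745472*sqrt(2)/225 + 1220703125*sqrt(10)/36864
F(5/3) = 3*2**(1/6)*(-137728 + 234375*2**(2/3)*5**(1/6))/12400
F(9) = -1028096*sqrt(2)/575 + 29296875*sqrt(10)/2048

along the cuts 2, ℳ[f](s) splits into 2 integrals
∫ over [0, 2) of t**(5/2)·t^(s-1) joins the sum
piece [2, 5/2): integrate 6*t**(7/2) against the kernel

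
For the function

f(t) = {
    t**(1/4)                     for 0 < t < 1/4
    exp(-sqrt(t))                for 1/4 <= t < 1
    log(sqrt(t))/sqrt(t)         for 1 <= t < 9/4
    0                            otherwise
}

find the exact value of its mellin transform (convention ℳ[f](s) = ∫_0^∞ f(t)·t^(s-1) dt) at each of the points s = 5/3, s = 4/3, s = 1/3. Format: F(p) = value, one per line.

F(5/3) = -2*uppergamma(10/3, 1) - 81*2**(2/3)*3**(1/3)/196 + 3*2**(1/6)/92 + 18/49 + log(3**(27*2**(2/3)*3**(1/3)/28)/2**(27*2**(2/3)*3**(1/3)/28)) + 2*uppergamma(10/3, 1/2)
F(4/3) = -2*uppergamma(8/3, 1) - 27*2**(1/3)*3**(2/3)/50 + 3*2**(5/6)/76 + 18/25 + log(3**(9*2**(1/3)*3**(2/3)/10)/2**(9*2**(1/3)*3**(2/3)/10)) + 2*uppergamma(8/3, 1/2)
F(1/3) = -6*2**(1/3)*3**(2/3) + log(2**(2*2**(1/3)*3**(2/3))/3**(2*2**(1/3)*3**(2/3))) - 2*uppergamma(2/3, 1) + 3*2**(5/6)/7 + 2*uppergamma(2/3, 1/2) + 18

remove the power substitution first: sqrt(t) on [0, 1/2); exp(-t) on [1/2, 1); log(t)/t on [1, 3/2)
along the cuts 1/4, 1, ℳ[f](s) splits into 3 integrals
for t in [0, 1/4): the term is ∫ t**(1/4)·t^(s-1)
on [1/4, 1) integrate f = exp(-sqrt(t)) against the kernel
[1, 9/4) adds the kernel integral of log(sqrt(t))/sqrt(t)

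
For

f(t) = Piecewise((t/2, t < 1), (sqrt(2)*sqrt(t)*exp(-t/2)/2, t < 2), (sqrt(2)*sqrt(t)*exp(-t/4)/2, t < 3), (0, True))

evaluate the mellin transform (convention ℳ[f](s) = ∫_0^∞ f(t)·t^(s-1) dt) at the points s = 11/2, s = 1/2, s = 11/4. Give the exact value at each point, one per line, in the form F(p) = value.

F(11/2) = -520206*sqrt(2)*exp(-3/4) - 10432*sqrt(2)*exp(-1) + 1/13 + 411515*sqrt(2)*exp(-1/2)
F(1/2) = -2*sqrt(2)*exp(-3/4) - sqrt(2)*exp(-1) + 1/3 + 3*sqrt(2)*exp(-1/2)
F(11/4) = -64*uppergamma(13/4, 3/4) - 4*2**(3/4)*uppergamma(13/4, 1) + 2/15 + 4*2**(3/4)*uppergamma(13/4, 1/2) + 64*uppergamma(13/4, 1/2)

back out the common scale on t: t on [0, 1/2); sqrt(t)*exp(-t) on [1/2, 1); sqrt(t)*exp(-t/2) on [1, 3/2)
invert the shared t-power to get sqrt(t) on [0, 1/2); exp(-t) on [1/2, 1); exp(-t/2) on [1, 3/2)
the 3 pieces separated at 1, 2 each add one integral
segment [0, 1) carries t/2; integrate it
on [1, 2) integrate f = sqrt(2)*sqrt(t)*exp(-t/2)/2 against the kernel
[2, 3) adds the kernel integral of sqrt(2)*sqrt(t)*exp(-t/4)/2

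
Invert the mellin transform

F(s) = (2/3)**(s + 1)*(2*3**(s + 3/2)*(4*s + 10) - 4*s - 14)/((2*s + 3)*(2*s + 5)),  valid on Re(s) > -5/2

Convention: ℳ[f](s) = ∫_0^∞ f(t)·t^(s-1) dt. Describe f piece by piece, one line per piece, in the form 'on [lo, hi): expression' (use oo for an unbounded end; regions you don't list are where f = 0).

peel off the shared t-power: 3*sqrt(6)*t**2/4 on [0, 2/3); sqrt(6)*t on [2/3, 2)
peel off the shared t-power: 3*sqrt(6)*t**(3/2)/4 on [0, 2/3); sqrt(6)*sqrt(t) on [2/3, 2)
remove the common scale on t first: t**(3/2) on [0, 1); 2*sqrt(t) on [1, 3)
linearity at 2/3 turns ℳ[f](s) into 2 summed integrals
on [0, 2/3) integrate f = 3*sqrt(6)*t**(5/2)/4 against the kernel
on [2/3, 2): add ∫ sqrt(6)*t**(3/2)·t^(s-1) dt

on [0, 2/3): 3*sqrt(6)*t**(5/2)/4
on [2/3, 2): sqrt(6)*t**(3/2)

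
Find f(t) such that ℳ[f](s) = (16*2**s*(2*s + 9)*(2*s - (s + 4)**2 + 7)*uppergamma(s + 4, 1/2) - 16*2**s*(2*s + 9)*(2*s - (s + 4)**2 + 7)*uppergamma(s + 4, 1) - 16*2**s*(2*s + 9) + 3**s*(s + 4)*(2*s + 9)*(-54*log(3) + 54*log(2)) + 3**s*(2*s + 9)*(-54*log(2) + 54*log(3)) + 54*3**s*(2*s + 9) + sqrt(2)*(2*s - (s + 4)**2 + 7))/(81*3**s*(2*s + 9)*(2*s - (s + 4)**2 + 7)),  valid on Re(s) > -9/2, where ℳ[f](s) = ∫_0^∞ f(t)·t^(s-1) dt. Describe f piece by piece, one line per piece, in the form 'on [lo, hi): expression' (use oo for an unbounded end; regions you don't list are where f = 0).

on [0, 1/3): sqrt(6)*t**(9/2)/2
on [1/3, 2/3): t**4*exp(-3*t/2)
on [2/3, 1): 2*t**3*log(3*t/2)/3

peel off the shared t-power: sqrt(6)*t**(5/2)/2 on [0, 1/3); t**2*exp(-3*t/2) on [1/3, 2/3); 2*t*log(3*t/2)/3 on [2/3, 1)
back out the shared t-power: sqrt(6)*sqrt(t)/2 on [0, 1/3); exp(-3*t/2) on [1/3, 2/3); 2*log(3*t/2)/(3*t) on [2/3, 1)
strip the common scale on t: sqrt(t) on [0, 1/2); exp(-t) on [1/2, 1); log(t)/t on [1, 3/2)
split f at 1/3, 2/3: ℳ[f](s) collects 3 kernel integrals
piece [0, 1/3): integrate sqrt(6)*t**(9/2)/2 against the kernel
over [1/3, 2/3), the kernel integral of t**4*exp(-3*t/2) enters the sum
on [2/3, 1) integrate f = 2*t**3*log(3*t/2)/3 against the kernel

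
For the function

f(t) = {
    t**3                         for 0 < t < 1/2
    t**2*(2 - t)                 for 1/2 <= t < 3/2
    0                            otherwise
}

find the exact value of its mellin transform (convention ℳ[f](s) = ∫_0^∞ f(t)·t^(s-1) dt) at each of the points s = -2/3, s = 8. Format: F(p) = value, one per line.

back out the shared t-power: t**(5/2) on [0, 1/2); t**(3/2)*(2 - t) on [1/2, 3/2)
remove the shared t-power first: t**2 on [0, 1/2); t*(2 - t) on [1/2, 3/2)
peel off the shared t-power: t on [0, 1/2); 2 - t on [1/2, 3/2)
cuts at 1/2: linearity sums the 2 kernel integrals
∫ over [0, 1/2) of t**3·t^(s-1) joins the sum
on [1/2, 3/2): add ∫ t**2*(2 - t)·t^(s-1) dt

F(-2/3) = 3*2**(2/3)*(-5 + 12*3**(1/3))/56
F(8) = 413331/112640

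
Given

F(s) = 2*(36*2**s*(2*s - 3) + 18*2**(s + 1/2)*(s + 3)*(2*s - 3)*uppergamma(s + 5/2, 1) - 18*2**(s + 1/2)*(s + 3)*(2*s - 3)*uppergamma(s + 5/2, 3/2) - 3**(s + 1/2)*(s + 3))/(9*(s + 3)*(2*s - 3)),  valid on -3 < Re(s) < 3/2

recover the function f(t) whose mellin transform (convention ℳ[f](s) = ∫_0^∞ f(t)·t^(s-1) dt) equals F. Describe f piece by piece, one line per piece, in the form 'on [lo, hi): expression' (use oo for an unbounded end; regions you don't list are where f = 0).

remove the shared t-power first: t**(5/2) on [0, 2); t**2*exp(-t/2) on [2, 3); t**(-2) on [3, ∞)
strip the shared t-power: sqrt(t) on [0, 2); exp(-t/2) on [2, 3); t**(-4) on [3, ∞)
summing 3 kernel integrals split by 2, 3 yields ℳ[f](s)
on [0, 2) integrate f = t**3 against the kernel
∫ over [2, 3) of t**(5/2)*exp(-t/2)·t^(s-1) joins the sum
[3, ∞) adds the kernel integral of t**(-3/2)

on [0, 2): t**3
on [2, 3): t**(5/2)*exp(-t/2)
on [3, oo): t**(-3/2)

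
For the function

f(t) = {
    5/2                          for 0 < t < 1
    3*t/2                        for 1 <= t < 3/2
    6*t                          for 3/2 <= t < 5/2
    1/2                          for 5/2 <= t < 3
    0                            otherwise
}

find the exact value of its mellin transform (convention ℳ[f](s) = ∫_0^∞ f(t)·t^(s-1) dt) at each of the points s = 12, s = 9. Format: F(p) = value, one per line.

F(12) = 112928992585/1277952
F(9) = 1212419503/184320

decompose at 1, 3/2, 5/2; ℳ[f](s) sums the 4 pieces' integrals
for t in [0, 1): the term is ∫ 5/2·t^(s-1)
on [1, 3/2) integrate f = 3*t/2 against the kernel
segment 3/2 to 5/2 holds 6*t; add its integral
∫ over [5/2, 3) of 1/2·t^(s-1) joins the sum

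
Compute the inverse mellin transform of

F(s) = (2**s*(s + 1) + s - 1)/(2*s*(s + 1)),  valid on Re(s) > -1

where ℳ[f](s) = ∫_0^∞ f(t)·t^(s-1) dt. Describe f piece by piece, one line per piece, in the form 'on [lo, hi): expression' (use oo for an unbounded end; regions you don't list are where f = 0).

slice at 1, transform all 2 pieces, and sum them
on [0, 1) integrate f = t against the kernel
[1, 2) adds the kernel integral of 1/2

on [0, 1): t
on [1, 2): 1/2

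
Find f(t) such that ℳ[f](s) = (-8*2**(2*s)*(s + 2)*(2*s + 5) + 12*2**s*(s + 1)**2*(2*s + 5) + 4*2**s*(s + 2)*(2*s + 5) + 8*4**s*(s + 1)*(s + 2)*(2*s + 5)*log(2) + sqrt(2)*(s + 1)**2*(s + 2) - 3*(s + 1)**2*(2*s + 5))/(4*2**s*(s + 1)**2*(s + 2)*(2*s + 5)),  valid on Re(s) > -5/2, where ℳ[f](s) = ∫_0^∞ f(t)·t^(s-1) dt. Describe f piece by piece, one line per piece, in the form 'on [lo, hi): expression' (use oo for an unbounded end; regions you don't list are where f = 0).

on [0, 1/2): t**(5/2)
on [1/2, 1): 3*t**2
on [1, 2): t*log(t)

strip the shared t-power: sqrt(t) on [0, 1/2); 3 on [1/2, 1); log(t)/t on [1, 2)
the shared t-power comes off first: t**(3/2) on [0, 1/2); 3*t on [1/2, 1); log(t) on [1, 2)
along the cuts 1/2, 1, ℳ[f](s) splits into 3 integrals
the [0, 1/2) slice contributes ∫ t**(5/2)·t^(s-1) dt
∫ over [1/2, 1) of 3*t**2·t^(s-1) joins the sum
[1, 2) adds the kernel integral of t*log(t)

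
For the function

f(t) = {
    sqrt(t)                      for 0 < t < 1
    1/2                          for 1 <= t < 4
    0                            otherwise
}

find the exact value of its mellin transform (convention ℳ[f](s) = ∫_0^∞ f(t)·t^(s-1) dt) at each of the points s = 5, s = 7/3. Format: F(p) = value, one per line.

F(5) = 11273/110
F(7/3) = 33/238 + 24*2**(2/3)/7

peel off the power substitution: t on [0, 1); 1/2 on [1, 2)
slice at 1, transform all 2 pieces, and sum them
the [0, 1) slice contributes ∫ sqrt(t)·t^(s-1) dt
on [1, 4) integrate f = 1/2 against the kernel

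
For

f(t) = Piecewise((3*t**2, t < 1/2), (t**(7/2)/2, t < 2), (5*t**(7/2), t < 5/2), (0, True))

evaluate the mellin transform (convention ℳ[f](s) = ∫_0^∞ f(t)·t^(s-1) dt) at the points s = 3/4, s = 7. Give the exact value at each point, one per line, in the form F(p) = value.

treat the 3 regions marked off by 1/2, 2 separately and sum
[0, 1/2) adds the kernel integral of 3*t**2
the [1/2, 2) slice contributes ∫ t**(7/2)/2·t^(s-1) dt
between 2 and 5/2 the integrand is 5*t**(7/2)·t^(s-1)

F(3/4) = 2**(1/4)*(-50280 - 11*sqrt(2) + 68750*sqrt(2)*5**(1/4))/2992
F(7) = -18874369*sqrt(2)/43008 + 1/1536 + 48828125*sqrt(10)/21504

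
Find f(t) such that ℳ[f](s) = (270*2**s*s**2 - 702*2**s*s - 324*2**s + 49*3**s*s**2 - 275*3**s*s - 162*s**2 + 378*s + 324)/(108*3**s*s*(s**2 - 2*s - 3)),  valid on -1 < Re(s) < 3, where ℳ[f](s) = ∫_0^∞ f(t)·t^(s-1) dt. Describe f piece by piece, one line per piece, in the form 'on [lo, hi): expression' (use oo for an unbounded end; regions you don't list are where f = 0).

reversing the common scale on t: t on [0, 1/2); 2*t + 1 on [1/2, 1); t/2 on [1, 3/2); …
split f at 1/3, 2/3, 1: ℳ[f](s) collects 4 kernel integrals
for t in [0, 1/3): the term is ∫ 3*t/2·t^(s-1)
on [1/3, 2/3): add ∫ (3*t + 1)·t^(s-1) dt
∫ 3*t/4·t^(s-1) over [2/3, 1)
on [1, ∞) integrate f = 8/(27*t**3) against the kernel

on [0, 1/3): 3*t/2
on [1/3, 2/3): 3*t + 1
on [2/3, 1): 3*t/4
on [1, oo): 8/(27*t**3)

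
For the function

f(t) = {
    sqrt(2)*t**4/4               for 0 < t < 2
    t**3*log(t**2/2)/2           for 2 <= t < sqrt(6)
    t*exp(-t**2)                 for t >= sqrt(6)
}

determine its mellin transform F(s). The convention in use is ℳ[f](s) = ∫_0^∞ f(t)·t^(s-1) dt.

undo the power substitution: sqrt(2)*t**2/4 on [0, 4); t**(3/2)*log(t/2)/2 on [4, 6); sqrt(t)*exp(-t) on [6, ∞)
undo the shared t-power: sqrt(2)*t**(3/2)/4 on [0, 4); t*log(t/2)/2 on [4, 6); exp(-t) on [6, ∞)
undo the common scale on t: t**(3/2) on [0, 2); t*log(t) on [2, 3); exp(-2*t) on [3, ∞)
decompose at 2, sqrt(6); ℳ[f](s) sums the 3 pieces' integrals
over [0, 2), the kernel integral of sqrt(2)*t**4/4 enters the sum
segment [2, sqrt(6)) carries t**3*log(t**2/2)/2; integrate it
[sqrt(6), ∞) adds the kernel integral of t*exp(-t**2)

2**(s/2 + 1/2)*6**(1/2 - s/2)*(-4*12**(s/2 + 1/2)*(s + 1)*(s + 4)*log(2) - 8*12**(s/2 + 1/2)*(s + 4)*log(2) + 8*12**(s/2 + 1/2)*(s + 4) + 4*12**(s/2 + 1/2)*sqrt(2)*(4*s + (s + 1)**2 + 8) + 6*18**(s/2 + 1/2)*(s + 1)*(s + 4)*log(3) - 12*18**(s/2 + 1/2)*(s + 4) + 12*18**(s/2 + 1/2)*(s + 4)*log(3) + 3**(s/2 + 1/2)*(s + 4)*(4*s + (s + 1)**2 + 8)*uppergamma(s/2 + 1/2, 6))/(12*(s + 4)*(4*s + (s + 1)**2 + 8))
  Re(s) > -4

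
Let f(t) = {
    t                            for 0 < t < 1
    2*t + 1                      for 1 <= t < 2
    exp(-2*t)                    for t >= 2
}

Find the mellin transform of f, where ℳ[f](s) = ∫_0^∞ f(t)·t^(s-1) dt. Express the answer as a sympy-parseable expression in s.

(2**s*s*(s + 1)*uppergamma(s, 4) - 2*4**s*s - 4**s + 5*8**s*s + 8**s)/(4**s*s*(s + 1))
  Re(s) > -1

summing 3 kernel integrals split by 1, 2 yields ℳ[f](s)
the [0, 1) slice contributes ∫ t·t^(s-1) dt
over [1, 2), the kernel integral of (2*t + 1) enters the sum
∫ over [2, ∞) of exp(-2*t)·t^(s-1) joins the sum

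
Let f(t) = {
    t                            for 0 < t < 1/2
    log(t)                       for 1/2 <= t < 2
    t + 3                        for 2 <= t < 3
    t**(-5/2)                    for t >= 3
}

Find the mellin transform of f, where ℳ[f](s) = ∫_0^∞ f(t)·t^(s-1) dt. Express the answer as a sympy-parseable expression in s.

(-270*2**(2*s)*s**2*(2*s - 5) + 54*2**(2*s)*s*(s + 1)*(2*s - 5)*log(2) - 162*2**(2*s)*s*(2*s - 5) - 54*2**(2*s)*(s + 1)*(2*s - 5) - 4*sqrt(3)*6**s*s**2*(s + 1) + 324*6**s*s**2*(2*s - 5) + 162*6**s*s*(2*s - 5) + 27*s**2*(2*s - 5) + 54*s*(s + 1)*(2*s - 5)*log(2) + (2*s - 5)*(54*s + 54))/(54*2**s*s**2*(s + 1)*(2*s - 5))
  -1 < Re(s) < 5/2

treat the 4 regions marked off by 1/2, 2, 3 separately and sum
piece [0, 1/2): integrate t against the kernel
piece [1/2, 2): integrate log(t) against the kernel
segment [2, 3) carries (t + 3); integrate it
piece [3, ∞): integrate t**(-5/2) against the kernel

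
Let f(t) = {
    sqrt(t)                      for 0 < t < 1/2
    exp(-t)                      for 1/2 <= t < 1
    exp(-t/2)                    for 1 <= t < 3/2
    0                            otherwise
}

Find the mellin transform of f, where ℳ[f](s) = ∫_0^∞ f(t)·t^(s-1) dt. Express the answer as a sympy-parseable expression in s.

(2**s*(2*s + 1)*uppergamma(s, 1/2) - 2**s*(2*s + 1)*uppergamma(s, 1) + 4**s*(2*s + 1)*uppergamma(s, 1/2) - 4**s*(2*s + 1)*uppergamma(s, 3/4) + sqrt(2))/(2**s*(2*s + 1))
  Re(s) > -1/2

treat the 3 regions marked off by 1/2, 1 separately and sum
between 0 and 1/2 the integrand is sqrt(t)·t^(s-1)
[1/2, 1) adds the kernel integral of exp(-t)
between 1 and 3/2 the integrand is exp(-t/2)·t^(s-1)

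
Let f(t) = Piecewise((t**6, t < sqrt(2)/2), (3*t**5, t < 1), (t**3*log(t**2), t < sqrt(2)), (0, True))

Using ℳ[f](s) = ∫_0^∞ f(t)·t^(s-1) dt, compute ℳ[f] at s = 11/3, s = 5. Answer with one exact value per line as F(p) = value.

remove the power substitution first: t**3 on [0, 1/2); 3*t**(5/2) on [1/2, 1); t**(3/2)*log(t) on [1, 2)
invert the shared t-power to get t**2 on [0, 1/2); 3*t**(3/2) on [1/2, 1); sqrt(t)*log(t) on [1, 2)
the shared t-power comes off first: t**(3/2) on [0, 1/2); 3*t on [1/2, 1); log(t) on [1, 2)
decompose at sqrt(2)/2, 1; ℳ[f](s) sums the 3 pieces' integrals
piece [0, sqrt(2)/2): integrate t**6 against the kernel
on [sqrt(2)/2, 1) integrate f = 3*t**5 against the kernel
over [1, sqrt(2)), the kernel integral of t**3*log(t**2) enters the sum

F(11/3) = -9*2**(1/3)/25 - 9*2**(2/3)/832 + 3*2**(1/6)/928 + 1017/2600 + 6*2**(1/3)*log(2)/5
F(5) = -57/320 + sqrt(2)/704 + log(4)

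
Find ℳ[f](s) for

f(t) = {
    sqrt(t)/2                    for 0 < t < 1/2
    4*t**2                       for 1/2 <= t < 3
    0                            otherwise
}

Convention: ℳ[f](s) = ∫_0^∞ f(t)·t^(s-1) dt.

(2**(1/2 - s)*(s + 2) + 72*3**s*(2*s + 1) - 2*(2*s + 1)/2**s)/(2*(s + 2)*(2*s + 1))
  Re(s) > -1/2

breakpoints 1/2: one integral from each of the 2 segments
for t in [0, 1/2): the term is ∫ sqrt(t)/2·t^(s-1)
for t in [1/2, 3): the term is ∫ 4*t**2·t^(s-1)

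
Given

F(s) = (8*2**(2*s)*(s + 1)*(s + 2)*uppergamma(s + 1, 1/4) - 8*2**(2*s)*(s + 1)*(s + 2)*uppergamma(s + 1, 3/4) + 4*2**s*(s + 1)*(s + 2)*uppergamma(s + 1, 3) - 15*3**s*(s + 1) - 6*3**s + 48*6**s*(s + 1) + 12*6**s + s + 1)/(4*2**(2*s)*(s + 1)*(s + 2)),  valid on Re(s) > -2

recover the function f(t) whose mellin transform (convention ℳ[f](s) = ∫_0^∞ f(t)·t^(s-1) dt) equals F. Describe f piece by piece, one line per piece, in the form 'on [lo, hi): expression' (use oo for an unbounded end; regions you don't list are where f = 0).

peel off the common scale on t: t**2 on [0, 1/2); t*exp(-t/2) on [1/2, 3/2); t*(t + 1) on [3/2, 3); …
peel off the shared t-power: t on [0, 1/2); exp(-t/2) on [1/2, 3/2); t + 1 on [3/2, 3); …
slice at 1/4, 3/4, 3/2, transform all 4 pieces, and sum them
the [0, 1/4) slice contributes ∫ 4*t**2·t^(s-1) dt
∫ over [1/4, 3/4) of 2*t*exp(-t)·t^(s-1) joins the sum
on [3/4, 3/2) integrate f = 2*t*(2*t + 1) against the kernel
piece [3/2, ∞): integrate 2*t*exp(-2*t) against the kernel

on [0, 1/4): 4*t**2
on [1/4, 3/4): 2*t*exp(-t)
on [3/4, 3/2): 2*t*(2*t + 1)
on [3/2, oo): 2*t*exp(-2*t)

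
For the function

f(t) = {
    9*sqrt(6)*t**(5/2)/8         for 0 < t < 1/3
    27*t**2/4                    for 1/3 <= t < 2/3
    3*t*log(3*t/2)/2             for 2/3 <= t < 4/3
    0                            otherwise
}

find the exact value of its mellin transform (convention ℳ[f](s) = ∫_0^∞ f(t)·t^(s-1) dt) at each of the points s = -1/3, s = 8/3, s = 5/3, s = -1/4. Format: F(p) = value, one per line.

F(-1/3) = 3*3**(1/3)*(-390*2**(1/3) - 78 + 10*sqrt(2) + 260*2**(1/3)*log(2) + 351*2**(2/3))/520
F(8/3) = 3**(1/3)*(-333312*2**(1/3) - 11253 + 1694*sqrt(2) + 200880*2**(2/3) + 1222144*2**(1/3)*log(2))/1890504
F(5/3) = 3**(1/3)*(-6600*2**(1/3) - 600 + 88*sqrt(2) + 5625*2**(2/3) + 17600*2**(1/3)*log(2))/26400
F(-1/4) = 3**(1/4)*(-217*sqrt(2) - 54 + 168*sqrt(2)*log(2) + 220*2**(3/4))/126

the common scale on t comes off first: t**(5/2) on [0, 1/2); 3*t**2 on [1/2, 1); t*log(t) on [1, 2)
undo the shared t-power: t**(3/2) on [0, 1/2); 3*t on [1/2, 1); log(t) on [1, 2)
along the cuts 1/3, 2/3, ℳ[f](s) splits into 3 integrals
on [0, 1/3) integrate f = 9*sqrt(6)*t**(5/2)/8 against the kernel
between 1/3 and 2/3 the integrand is 27*t**2/4·t^(s-1)
∫ 3*t*log(3*t/2)/2·t^(s-1) over [2/3, 4/3)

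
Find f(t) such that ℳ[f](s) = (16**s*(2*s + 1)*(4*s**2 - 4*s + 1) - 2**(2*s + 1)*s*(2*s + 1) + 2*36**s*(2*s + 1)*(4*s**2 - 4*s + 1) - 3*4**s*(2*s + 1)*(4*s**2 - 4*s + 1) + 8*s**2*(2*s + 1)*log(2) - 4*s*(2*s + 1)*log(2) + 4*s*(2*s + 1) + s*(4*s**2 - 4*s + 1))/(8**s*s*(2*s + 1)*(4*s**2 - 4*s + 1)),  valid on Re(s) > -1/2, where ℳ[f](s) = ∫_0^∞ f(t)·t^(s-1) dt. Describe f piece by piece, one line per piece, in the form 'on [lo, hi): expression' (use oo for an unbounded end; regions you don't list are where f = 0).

the common scale on t comes off first: sqrt(t) on [0, 1/4); log(sqrt(t))/sqrt(t) on [1/4, 1); 3 on [1, 4); …
peel off the power substitution: t on [0, 1/2); log(t)/t on [1/2, 1); 3 on [1, 2); …
decompose at 1/8, 1/2, 2; ℳ[f](s) sums the 4 pieces' integrals
∫ over [0, 1/8) of sqrt(2)*sqrt(t)·t^(s-1) joins the sum
segment [1/8, 1/2) carries sqrt(2)*log(sqrt(2)*sqrt(t))/(2*sqrt(t)); integrate it
between 1/2 and 2 the integrand is 3·t^(s-1)
∫ over [2, 9/2) of 2·t^(s-1) joins the sum

on [0, 1/8): sqrt(2)*sqrt(t)
on [1/8, 1/2): sqrt(2)*log(sqrt(2)*sqrt(t))/(2*sqrt(t))
on [1/2, 2): 3
on [2, 9/2): 2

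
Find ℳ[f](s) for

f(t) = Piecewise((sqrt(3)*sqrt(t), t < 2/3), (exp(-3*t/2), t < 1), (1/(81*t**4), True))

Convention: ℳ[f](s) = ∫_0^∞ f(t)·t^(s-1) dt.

back out the common scale on t: sqrt(t) on [0, 2); exp(-t/2) on [2, 3); t**(-4) on [3, ∞)
linearity at 2/3, 1 turns ℳ[f](s) into 3 summed integrals
∫ sqrt(3)*sqrt(t)·t^(s-1) over [0, 2/3)
segment 2/3 to 1 holds exp(-3*t/2); add its integral
on [1, ∞) integrate f = 1/(81*t**4) against the kernel

(81*2**s*(s - 4)*(2*s + 1)*uppergamma(s, 1) - 81*2**s*(s - 4)*(2*s + 1)*uppergamma(s, 3/2) + 162*2**(s + 1/2)*(s - 4) - 3**s*(2*s + 1))/(81*3**s*(s - 4)*(2*s + 1))
  -1/2 < Re(s) < 4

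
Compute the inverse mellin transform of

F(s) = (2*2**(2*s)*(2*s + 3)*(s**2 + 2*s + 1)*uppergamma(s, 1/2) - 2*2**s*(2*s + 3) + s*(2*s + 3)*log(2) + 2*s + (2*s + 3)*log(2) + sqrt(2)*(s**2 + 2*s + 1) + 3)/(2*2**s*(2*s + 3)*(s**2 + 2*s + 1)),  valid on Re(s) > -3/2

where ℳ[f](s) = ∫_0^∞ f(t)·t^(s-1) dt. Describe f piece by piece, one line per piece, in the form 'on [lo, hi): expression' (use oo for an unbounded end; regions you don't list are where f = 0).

on [0, 1/2): t**(3/2)
on [1/2, 1): t*log(t)
on [1, oo): exp(-t/2)

along the cuts 1/2, 1, ℳ[f](s) splits into 3 integrals
between 0 and 1/2 the integrand is t**(3/2)·t^(s-1)
segment [1/2, 1) carries t*log(t); integrate it
[1, ∞) adds the kernel integral of exp(-t/2)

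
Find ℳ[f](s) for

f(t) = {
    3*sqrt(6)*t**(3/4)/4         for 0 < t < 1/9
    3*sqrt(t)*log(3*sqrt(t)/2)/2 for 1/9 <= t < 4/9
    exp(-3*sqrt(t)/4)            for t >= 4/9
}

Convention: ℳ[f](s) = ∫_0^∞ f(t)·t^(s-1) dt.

(2*2**(4*s)*(4*s + 3)*(4*s**2 + 4*s + 1)*uppergamma(2*s, 1/2) - 2*2**(2*s)*(4*s + 3) + s*(4*s + 3)*log(4) + 4*s + (4*s + 3)*log(2) + sqrt(2)*(4*s**2 + 4*s + 1) + 3)/(9**s*(4*s + 3)*(4*s**2 + 4*s + 1))
  Re(s) > -3/4

strip the power substitution: 3*sqrt(6)*t**(3/2)/4 on [0, 1/3); 3*t*log(3*t/2)/2 on [1/3, 2/3); exp(-3*t/4) on [2/3, ∞)
back out the common scale on t: t**(3/2) on [0, 1/2); t*log(t) on [1/2, 1); exp(-t/2) on [1, ∞)
slice at 1/9, 4/9, transform all 3 pieces, and sum them
segment [0, 1/9) carries 3*sqrt(6)*t**(3/4)/4; integrate it
piece [1/9, 4/9): integrate 3*sqrt(t)*log(3*sqrt(t)/2)/2 against the kernel
the [4/9, ∞) slice contributes ∫ exp(-3*sqrt(t)/4)·t^(s-1) dt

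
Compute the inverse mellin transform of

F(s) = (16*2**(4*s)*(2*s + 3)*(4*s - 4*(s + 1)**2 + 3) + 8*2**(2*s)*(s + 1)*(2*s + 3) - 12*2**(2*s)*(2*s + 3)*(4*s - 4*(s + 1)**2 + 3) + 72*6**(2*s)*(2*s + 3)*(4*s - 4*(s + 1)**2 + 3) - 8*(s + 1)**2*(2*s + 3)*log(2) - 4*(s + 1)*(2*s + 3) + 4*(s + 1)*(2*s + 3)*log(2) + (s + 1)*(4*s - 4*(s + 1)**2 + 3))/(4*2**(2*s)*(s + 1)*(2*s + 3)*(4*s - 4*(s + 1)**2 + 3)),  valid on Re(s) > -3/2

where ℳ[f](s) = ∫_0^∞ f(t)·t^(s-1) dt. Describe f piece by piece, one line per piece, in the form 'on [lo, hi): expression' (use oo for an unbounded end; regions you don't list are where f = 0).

invert the power substitution to get t**3 on [0, 1/2); t*log(t) on [1/2, 1); 3*t**2 on [1, 2); …
the shared t-power comes off first: t on [0, 1/2); log(t)/t on [1/2, 1); 3 on [1, 2); …
breakpoints 1/4, 1, 4: one integral from each of the 4 segments
segment 0 to 1/4 holds t**(3/2); add its integral
∫ over [1/4, 1) of sqrt(t)*log(sqrt(t))·t^(s-1) joins the sum
piece [1, 4): integrate 3*t against the kernel
piece [4, 9): integrate 2*t against the kernel

on [0, 1/4): t**(3/2)
on [1/4, 1): sqrt(t)*log(sqrt(t))
on [1, 4): 3*t
on [4, 9): 2*t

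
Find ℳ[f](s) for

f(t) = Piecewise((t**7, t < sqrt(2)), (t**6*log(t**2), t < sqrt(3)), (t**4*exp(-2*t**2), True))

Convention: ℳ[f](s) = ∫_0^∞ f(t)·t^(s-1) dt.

6**(-s/2 - 2)*(-2*12**(s/2 + 2)*(s/2 + 2)*(s + 7)*log(2) - 2*12**(s/2 + 2)*(s + 7)*log(2) + 2*12**(s/2 + 2)*(s + 7) + 4*12**(s/2 + 2)*sqrt(2)*(s + (s/2 + 2)**2 + 5) + 3*18**(s/2 + 2)*(s/2 + 2)*(s + 7)*log(3) - 3*18**(s/2 + 2)*(s + 7) + 3*18**(s/2 + 2)*(s + 7)*log(3) + 3**(s/2 + 2)*(s + 7)*(s + (s/2 + 2)**2 + 5)*uppergamma(s/2 + 2, 6))/(2*(s + 7)*(s + (s/2 + 2)**2 + 5))
  Re(s) > -7

reversing the power substitution: t**(7/2) on [0, 2); t**3*log(t) on [2, 3); t**2*exp(-2*t) on [3, ∞)
back out the shared t-power: t**(3/2) on [0, 2); t*log(t) on [2, 3); exp(-2*t) on [3, ∞)
breakpoints sqrt(2), sqrt(3): one integral from each of the 3 segments
∫ over [0, sqrt(2)) of t**7·t^(s-1) joins the sum
over [sqrt(2), sqrt(3)), the kernel integral of t**6*log(t**2) enters the sum
for t in [sqrt(3), ∞): the term is ∫ t**4*exp(-2*t**2)·t^(s-1)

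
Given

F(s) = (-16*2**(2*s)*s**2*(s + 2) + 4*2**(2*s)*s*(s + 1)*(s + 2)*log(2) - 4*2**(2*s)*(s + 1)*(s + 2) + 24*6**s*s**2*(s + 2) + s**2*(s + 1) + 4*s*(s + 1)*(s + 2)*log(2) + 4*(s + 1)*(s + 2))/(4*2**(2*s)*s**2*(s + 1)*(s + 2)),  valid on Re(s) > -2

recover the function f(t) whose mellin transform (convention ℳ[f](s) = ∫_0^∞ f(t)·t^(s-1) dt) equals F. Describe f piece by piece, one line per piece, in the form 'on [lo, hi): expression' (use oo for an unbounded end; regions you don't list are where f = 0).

on [0, 1/4): 4*t**2
on [1/4, 1): log(2*t)
on [1, 3/2): 4*t

reversing the common scale on t: t**2 on [0, 1/2); log(t) on [1/2, 2); 2*t on [2, 3)
decompose at 1/4, 1; ℳ[f](s) sums the 3 pieces' integrals
for t in [0, 1/4): the term is ∫ 4*t**2·t^(s-1)
segment 1/4 to 1 holds log(2*t); add its integral
∫ over [1, 3/2) of 4*t·t^(s-1) joins the sum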